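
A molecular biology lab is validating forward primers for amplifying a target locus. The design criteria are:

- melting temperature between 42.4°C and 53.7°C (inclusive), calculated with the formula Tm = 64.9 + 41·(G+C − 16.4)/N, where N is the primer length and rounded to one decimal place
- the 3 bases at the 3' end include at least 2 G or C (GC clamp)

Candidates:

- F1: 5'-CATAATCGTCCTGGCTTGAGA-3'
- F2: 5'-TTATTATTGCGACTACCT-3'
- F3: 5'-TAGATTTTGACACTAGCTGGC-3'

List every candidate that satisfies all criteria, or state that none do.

F3 only.

F1 (21 nt, A=5 T=6 G=5 C=5): Tm = 64.9 + 41·(10 − 16.4)/21 = 52.4°C ✓; 3' end AGA has 1 G/C, need ≥2 ✗ — fails.
F2 (18 nt, A=4 T=8 G=2 C=4): Tm = 64.9 + 41·(6 − 16.4)/18 = 41.2°C, outside 42.4–53.7°C ✗; 3' end CCT has 2 G/C ✓ — fails.
F3 (21 nt, A=5 T=7 G=5 C=4): Tm = 64.9 + 41·(9 − 16.4)/21 = 50.5°C ✓; 3' end GGC has 3 G/C ✓ — passes.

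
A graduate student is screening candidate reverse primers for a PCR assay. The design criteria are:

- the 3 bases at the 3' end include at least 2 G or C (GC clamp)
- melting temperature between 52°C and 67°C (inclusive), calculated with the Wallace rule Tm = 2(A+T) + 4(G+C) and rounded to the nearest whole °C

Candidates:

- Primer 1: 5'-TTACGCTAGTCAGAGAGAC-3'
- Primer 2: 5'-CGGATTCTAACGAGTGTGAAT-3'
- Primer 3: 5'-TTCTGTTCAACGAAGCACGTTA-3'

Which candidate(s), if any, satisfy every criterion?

Primer 1 only.

Primer 1 (19 nt, A=6 T=4 G=5 C=4): 3' end GAC has 2 G/C ✓; Tm = 2·10 + 4·9 = 56°C ✓ — passes.
Primer 2 (21 nt, A=6 T=6 G=6 C=3): 3' end AAT has 0 G/C, need ≥2 ✗; Tm = 2·12 + 4·9 = 60°C ✓ — fails.
Primer 3 (22 nt, A=6 T=7 G=4 C=5): 3' end TTA has 0 G/C, need ≥2 ✗; Tm = 2·13 + 4·9 = 62°C ✓ — fails.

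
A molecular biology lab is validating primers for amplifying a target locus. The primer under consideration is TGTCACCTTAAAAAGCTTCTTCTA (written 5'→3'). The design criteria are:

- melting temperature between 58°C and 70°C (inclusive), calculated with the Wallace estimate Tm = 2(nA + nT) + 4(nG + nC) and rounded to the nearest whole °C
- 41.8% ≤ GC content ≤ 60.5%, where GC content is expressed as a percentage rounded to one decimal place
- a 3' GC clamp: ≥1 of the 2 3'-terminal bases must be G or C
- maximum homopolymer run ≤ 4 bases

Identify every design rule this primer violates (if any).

Fails: GC content, GC clamp, homopolymer run.

Base counts: A=7, T=9, G=2, C=6 (length 24).
Tm: Tm = 2·16 + 4·8 = 64°C ✓
GC content: GC 8/24 = 33.3%, outside 41.8–60.5% ✗
GC clamp: 3' end TA has 0 G/C, need ≥1 ✗
homopolymer run: longest run = 5, exceeds 4 ✗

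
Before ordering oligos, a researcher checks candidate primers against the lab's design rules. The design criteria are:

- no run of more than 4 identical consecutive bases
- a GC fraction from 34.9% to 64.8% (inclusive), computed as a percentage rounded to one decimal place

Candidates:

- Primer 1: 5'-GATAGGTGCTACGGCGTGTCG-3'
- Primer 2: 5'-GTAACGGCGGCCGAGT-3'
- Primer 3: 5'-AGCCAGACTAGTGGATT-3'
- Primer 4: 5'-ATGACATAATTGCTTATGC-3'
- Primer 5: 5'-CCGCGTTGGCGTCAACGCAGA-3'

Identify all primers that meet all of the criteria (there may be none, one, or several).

Primer 1 (21 nt, A=3 T=5 G=9 C=4): longest run = 2 ✓; GC 13/21 = 61.9% ✓ — passes.
Primer 2 (16 nt, A=3 T=2 G=7 C=4): longest run = 2 ✓; GC 11/16 = 68.8%, outside 34.9–64.8% ✗ — fails.
Primer 3 (17 nt, A=5 T=4 G=5 C=3): longest run = 2 ✓; GC 8/17 = 47.1% ✓ — passes.
Primer 4 (19 nt, A=6 T=7 G=3 C=3): longest run = 2 ✓; GC 6/19 = 31.6%, outside 34.9–64.8% ✗ — fails.
Primer 5 (21 nt, A=4 T=3 G=7 C=7): longest run = 2 ✓; GC 14/21 = 66.7%, outside 34.9–64.8% ✗ — fails.

Primer 1 and Primer 3.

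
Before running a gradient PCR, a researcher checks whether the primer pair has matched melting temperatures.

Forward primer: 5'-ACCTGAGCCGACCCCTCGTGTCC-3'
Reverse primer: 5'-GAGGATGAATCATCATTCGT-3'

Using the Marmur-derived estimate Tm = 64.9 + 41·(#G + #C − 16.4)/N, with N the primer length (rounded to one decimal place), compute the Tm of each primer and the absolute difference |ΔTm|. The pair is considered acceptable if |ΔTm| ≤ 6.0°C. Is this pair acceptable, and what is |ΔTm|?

|ΔTm| = 16.5°C; the pair is not acceptable.

Forward: G+C = 16, N = 23 → Tm = 64.9 + 41·(16 − 16.4)/23 = 64.2°C.
Reverse: G+C = 8, N = 20 → Tm = 64.9 + 41·(8 − 16.4)/20 = 47.7°C.
|ΔTm| = |64.2 − 47.7| = 16.5°C, > 6.0°C.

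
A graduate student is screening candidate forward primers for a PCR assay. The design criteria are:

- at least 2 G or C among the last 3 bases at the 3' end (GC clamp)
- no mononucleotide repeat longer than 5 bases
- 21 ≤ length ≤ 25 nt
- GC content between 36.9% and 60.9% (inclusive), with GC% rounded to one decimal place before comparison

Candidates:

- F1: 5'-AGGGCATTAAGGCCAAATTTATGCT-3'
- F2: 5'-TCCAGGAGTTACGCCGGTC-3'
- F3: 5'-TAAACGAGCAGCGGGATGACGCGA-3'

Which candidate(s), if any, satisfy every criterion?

F1 and F3.

F1 (25 nt, A=8 T=7 G=6 C=4): 3' end GCT has 2 G/C ✓; longest run = 3 ✓; length 25 ✓; GC 10/25 = 40.0% ✓ — passes.
F2 (19 nt, A=3 T=4 G=6 C=6): 3' end GTC has 2 G/C ✓; longest run = 2 ✓; length 19, outside 21–25 ✗; GC 12/19 = 63.2%, outside 36.9–60.9% ✗ — fails.
F3 (24 nt, A=8 T=2 G=9 C=5): 3' end CGA has 2 G/C ✓; longest run = 3 ✓; length 24 ✓; GC 14/24 = 58.3% ✓ — passes.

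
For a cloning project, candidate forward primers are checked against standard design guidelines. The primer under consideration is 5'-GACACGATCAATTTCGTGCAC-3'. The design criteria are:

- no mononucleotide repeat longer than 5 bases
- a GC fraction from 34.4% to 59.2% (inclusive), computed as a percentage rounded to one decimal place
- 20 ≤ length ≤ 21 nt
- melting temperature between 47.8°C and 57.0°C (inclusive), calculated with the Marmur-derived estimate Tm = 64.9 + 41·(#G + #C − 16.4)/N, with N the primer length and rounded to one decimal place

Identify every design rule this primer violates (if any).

Base counts: A=6, T=5, G=4, C=6 (length 21).
homopolymer run: longest run = 3 ✓
GC content: GC 10/21 = 47.6% ✓
length: length 21 ✓
Tm: Tm = 64.9 + 41·(10 − 16.4)/21 = 52.4°C ✓

Meets all criteria.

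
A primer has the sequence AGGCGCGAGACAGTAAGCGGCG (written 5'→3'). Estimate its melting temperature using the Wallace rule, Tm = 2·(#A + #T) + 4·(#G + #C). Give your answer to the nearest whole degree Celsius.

Base counts: A=6, T=1, G=10, C=5 (length 22).
Tm = 2·(6+1) + 4·(10+5) = 2·7 + 4·15 = 14 + 60 = 74°C.

74°C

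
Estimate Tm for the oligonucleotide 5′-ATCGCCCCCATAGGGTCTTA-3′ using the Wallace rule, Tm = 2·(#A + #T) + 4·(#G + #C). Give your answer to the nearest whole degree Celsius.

62°C

Base counts: A=4, T=5, G=4, C=7 (length 20).
Tm = 2·(4+5) + 4·(4+7) = 2·9 + 4·11 = 18 + 44 = 62°C.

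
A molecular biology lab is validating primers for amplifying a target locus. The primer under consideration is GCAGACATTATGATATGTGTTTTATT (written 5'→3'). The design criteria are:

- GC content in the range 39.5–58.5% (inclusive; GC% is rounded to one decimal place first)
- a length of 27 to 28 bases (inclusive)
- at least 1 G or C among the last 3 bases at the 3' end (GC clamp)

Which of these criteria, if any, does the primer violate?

Base counts: A=7, T=12, G=5, C=2 (length 26).
GC content: GC 7/26 = 26.9%, outside 39.5–58.5% ✗
length: length 26, outside 27–28 ✗
GC clamp: 3' end ATT has 0 G/C, need ≥1 ✗

Fails: GC content, length, GC clamp.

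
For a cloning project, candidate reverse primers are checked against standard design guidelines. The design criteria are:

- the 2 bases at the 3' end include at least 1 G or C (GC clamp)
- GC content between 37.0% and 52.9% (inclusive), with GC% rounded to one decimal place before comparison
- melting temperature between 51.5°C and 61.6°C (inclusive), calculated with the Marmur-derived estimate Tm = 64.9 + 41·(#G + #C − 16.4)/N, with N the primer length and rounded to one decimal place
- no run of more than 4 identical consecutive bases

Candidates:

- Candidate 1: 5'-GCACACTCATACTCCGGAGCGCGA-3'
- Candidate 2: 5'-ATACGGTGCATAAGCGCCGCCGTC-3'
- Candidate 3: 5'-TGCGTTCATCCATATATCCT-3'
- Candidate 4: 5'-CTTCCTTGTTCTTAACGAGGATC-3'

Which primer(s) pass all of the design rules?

Candidate 1 (24 nt, A=6 T=3 G=6 C=9): 3' end GA has 1 G/C ✓; GC 15/24 = 62.5%, outside 37.0–52.9% ✗; Tm = 64.9 + 41·(15 − 16.4)/24 = 62.5°C, outside 51.5–61.6°C ✗; longest run = 2 ✓ — fails.
Candidate 2 (24 nt, A=5 T=4 G=7 C=8): 3' end TC has 1 G/C ✓; GC 15/24 = 62.5%, outside 37.0–52.9% ✗; Tm = 64.9 + 41·(15 − 16.4)/24 = 62.5°C, outside 51.5–61.6°C ✗; longest run = 2 ✓ — fails.
Candidate 3 (20 nt, A=4 T=8 G=2 C=6): 3' end CT has 1 G/C ✓; GC 8/20 = 40.0% ✓; Tm = 64.9 + 41·(8 − 16.4)/20 = 47.7°C, outside 51.5–61.6°C ✗; longest run = 2 ✓ — fails.
Candidate 4 (23 nt, A=4 T=9 G=4 C=6): 3' end TC has 1 G/C ✓; GC 10/23 = 43.5% ✓; Tm = 64.9 + 41·(10 − 16.4)/23 = 53.5°C ✓; longest run = 2 ✓ — passes.

Candidate 4 only.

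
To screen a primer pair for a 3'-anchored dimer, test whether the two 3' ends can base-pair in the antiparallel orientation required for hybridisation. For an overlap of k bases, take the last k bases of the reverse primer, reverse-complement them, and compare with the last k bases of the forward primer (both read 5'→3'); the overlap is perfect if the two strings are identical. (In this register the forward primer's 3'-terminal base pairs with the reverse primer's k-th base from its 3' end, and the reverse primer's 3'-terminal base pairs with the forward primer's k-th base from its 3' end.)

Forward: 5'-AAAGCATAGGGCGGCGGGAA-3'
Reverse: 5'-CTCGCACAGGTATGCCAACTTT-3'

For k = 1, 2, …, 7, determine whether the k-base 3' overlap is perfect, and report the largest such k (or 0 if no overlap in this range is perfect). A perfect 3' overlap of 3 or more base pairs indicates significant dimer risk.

Longest perfect overlap: 2 complementary base pairs; below the dimer-risk threshold (threshold 3).

Last 7 bases (5'→3') — forward …GCGGGAA, reverse …CAACTTT.
Reverse complement of the reverse primer's last 7 bases: AAAGTTG; its first k bases are the reverse complement of the reverse primer's last k bases, so a perfect k-base overlap needs the forward primer's last k bases to equal them.
Comparing (forward last k vs required): k=1: A vs A ✓; k=2: AA vs AA ✓; k=3: GAA vs AAA ✗; k=4: GGAA vs AAAG ✗; k=5: GGGAA vs AAAGT ✗; k=6: CGGGAA vs AAAGTT ✗; k=7: GCGGGAA vs AAAGTTG ✗.
Perfect overlaps at k = 1, 2; the largest is 2.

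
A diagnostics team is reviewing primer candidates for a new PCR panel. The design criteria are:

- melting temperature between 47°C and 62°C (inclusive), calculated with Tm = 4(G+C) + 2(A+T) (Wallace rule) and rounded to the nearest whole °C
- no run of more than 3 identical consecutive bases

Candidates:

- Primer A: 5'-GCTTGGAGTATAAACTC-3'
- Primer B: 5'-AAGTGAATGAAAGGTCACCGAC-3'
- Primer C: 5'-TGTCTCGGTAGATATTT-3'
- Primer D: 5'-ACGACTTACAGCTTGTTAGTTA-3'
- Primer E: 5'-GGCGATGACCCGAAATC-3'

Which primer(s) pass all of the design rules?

Primer A (17 nt, A=5 T=5 G=4 C=3): Tm = 2·10 + 4·7 = 48°C ✓; longest run = 3 ✓ — passes.
Primer B (22 nt, A=9 T=3 G=6 C=4): Tm = 2·12 + 4·10 = 64°C, outside 47–62°C ✗; longest run = 3 ✓ — fails.
Primer C (17 nt, A=3 T=8 G=4 C=2): Tm = 2·11 + 4·6 = 46°C, outside 47–62°C ✗; longest run = 3 ✓ — fails.
Primer D (22 nt, A=6 T=8 G=4 C=4): Tm = 2·14 + 4·8 = 60°C ✓; longest run = 2 ✓ — passes.
Primer E (17 nt, A=5 T=2 G=5 C=5): Tm = 2·7 + 4·10 = 54°C ✓; longest run = 3 ✓ — passes.

Primer A, Primer D and Primer E.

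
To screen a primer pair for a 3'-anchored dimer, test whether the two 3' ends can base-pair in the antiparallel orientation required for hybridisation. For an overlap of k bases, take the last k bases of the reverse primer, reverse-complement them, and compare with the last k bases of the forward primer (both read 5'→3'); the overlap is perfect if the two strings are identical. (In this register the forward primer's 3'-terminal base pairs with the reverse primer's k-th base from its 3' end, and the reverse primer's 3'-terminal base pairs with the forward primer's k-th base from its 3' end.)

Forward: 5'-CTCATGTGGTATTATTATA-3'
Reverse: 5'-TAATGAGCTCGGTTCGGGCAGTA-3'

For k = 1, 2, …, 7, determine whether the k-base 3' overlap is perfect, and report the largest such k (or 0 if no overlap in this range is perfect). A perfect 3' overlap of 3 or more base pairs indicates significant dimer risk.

Last 7 bases (5'→3') — forward …TATTATA, reverse …GGCAGTA.
Reverse complement of the reverse primer's last 7 bases: TACTGCC; its first k bases are the reverse complement of the reverse primer's last k bases, so a perfect k-base overlap needs the forward primer's last k bases to equal them.
Comparing (forward last k vs required): k=1: A vs T ✗; k=2: TA vs TA ✓; k=3: ATA vs TAC ✗; k=4: TATA vs TACT ✗; k=5: TTATA vs TACTG ✗; k=6: ATTATA vs TACTGC ✗; k=7: TATTATA vs TACTGCC ✗.
Only k = 2 is perfect, so the longest perfect 3' overlap is 2.

Longest perfect overlap: 2 complementary base pairs; below the dimer-risk threshold (threshold 3).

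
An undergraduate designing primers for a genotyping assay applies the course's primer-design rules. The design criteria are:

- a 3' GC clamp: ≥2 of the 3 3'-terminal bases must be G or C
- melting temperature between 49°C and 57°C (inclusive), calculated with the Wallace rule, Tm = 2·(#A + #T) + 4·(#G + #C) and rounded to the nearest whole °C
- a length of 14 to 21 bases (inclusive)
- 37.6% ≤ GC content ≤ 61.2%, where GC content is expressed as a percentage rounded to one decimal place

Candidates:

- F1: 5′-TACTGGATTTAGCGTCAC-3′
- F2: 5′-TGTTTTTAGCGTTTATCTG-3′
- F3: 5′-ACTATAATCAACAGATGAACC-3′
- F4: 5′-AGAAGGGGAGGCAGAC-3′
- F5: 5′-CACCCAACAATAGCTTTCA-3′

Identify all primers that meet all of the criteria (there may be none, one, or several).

F1 only.

F1 (18 nt, A=4 T=6 G=4 C=4): 3' end CAC has 2 G/C ✓; Tm = 2·10 + 4·8 = 52°C ✓; length 18 ✓; GC 8/18 = 44.4% ✓ — passes.
F2 (19 nt, A=2 T=11 G=4 C=2): 3' end CTG has 2 G/C ✓; Tm = 2·13 + 4·6 = 50°C ✓; length 19 ✓; GC 6/19 = 31.6%, outside 37.6–61.2% ✗ — fails.
F3 (21 nt, A=10 T=4 G=2 C=5): 3' end ACC has 2 G/C ✓; Tm = 2·14 + 4·7 = 56°C ✓; length 21 ✓; GC 7/21 = 33.3%, outside 37.6–61.2% ✗ — fails.
F4 (16 nt, A=6 T=0 G=8 C=2): 3' end GAC has 2 G/C ✓; Tm = 2·6 + 4·10 = 52°C ✓; length 16 ✓; GC 10/16 = 62.5%, outside 37.6–61.2% ✗ — fails.
F5 (19 nt, A=7 T=4 G=1 C=7): 3' end TCA has 1 G/C, need ≥2 ✗; Tm = 2·11 + 4·8 = 54°C ✓; length 19 ✓; GC 8/19 = 42.1% ✓ — fails.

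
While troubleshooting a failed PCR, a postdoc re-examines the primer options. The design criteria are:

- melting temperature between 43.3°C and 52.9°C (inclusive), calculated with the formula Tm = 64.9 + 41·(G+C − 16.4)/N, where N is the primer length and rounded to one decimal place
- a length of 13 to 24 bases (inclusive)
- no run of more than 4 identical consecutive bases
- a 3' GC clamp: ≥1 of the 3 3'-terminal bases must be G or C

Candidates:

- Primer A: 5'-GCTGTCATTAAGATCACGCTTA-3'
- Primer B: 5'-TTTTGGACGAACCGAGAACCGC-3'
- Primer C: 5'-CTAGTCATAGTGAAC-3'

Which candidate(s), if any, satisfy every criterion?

None of the candidates satisfy all criteria.

Primer A (22 nt, A=6 T=7 G=4 C=5): Tm = 64.9 + 41·(9 − 16.4)/22 = 51.1°C ✓; length 22 ✓; longest run = 2 ✓; 3' end TTA has 0 G/C, need ≥1 ✗ — fails.
Primer B (22 nt, A=6 T=4 G=6 C=6): Tm = 64.9 + 41·(12 − 16.4)/22 = 56.7°C, outside 43.3–52.9°C ✗; length 22 ✓; longest run = 4 ✓; 3' end CGC has 3 G/C ✓ — fails.
Primer C (15 nt, A=5 T=4 G=3 C=3): Tm = 64.9 + 41·(6 − 16.4)/15 = 36.5°C, outside 43.3–52.9°C ✗; length 15 ✓; longest run = 2 ✓; 3' end AAC has 1 G/C ✓ — fails.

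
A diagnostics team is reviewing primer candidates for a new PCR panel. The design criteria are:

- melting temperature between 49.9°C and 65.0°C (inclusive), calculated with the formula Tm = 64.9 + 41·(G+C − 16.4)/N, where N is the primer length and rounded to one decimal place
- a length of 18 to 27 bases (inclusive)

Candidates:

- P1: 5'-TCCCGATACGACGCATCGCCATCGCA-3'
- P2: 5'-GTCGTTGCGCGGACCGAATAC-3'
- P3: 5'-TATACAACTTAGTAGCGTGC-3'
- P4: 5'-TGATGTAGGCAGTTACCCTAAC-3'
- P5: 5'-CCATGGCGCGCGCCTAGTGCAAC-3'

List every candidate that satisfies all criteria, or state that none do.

P1, P2, P4 and P5.

P1 (26 nt, A=6 T=4 G=5 C=11): Tm = 64.9 + 41·(16 − 16.4)/26 = 64.3°C ✓; length 26 ✓ — passes.
P2 (21 nt, A=4 T=4 G=7 C=6): Tm = 64.9 + 41·(13 − 16.4)/21 = 58.3°C ✓; length 21 ✓ — passes.
P3 (20 nt, A=6 T=6 G=4 C=4): Tm = 64.9 + 41·(8 − 16.4)/20 = 47.7°C, outside 49.9–65.0°C ✗; length 20 ✓ — fails.
P4 (22 nt, A=6 T=6 G=5 C=5): Tm = 64.9 + 41·(10 − 16.4)/22 = 53.0°C ✓; length 22 ✓ — passes.
P5 (23 nt, A=4 T=3 G=7 C=9): Tm = 64.9 + 41·(16 − 16.4)/23 = 64.2°C ✓; length 23 ✓ — passes.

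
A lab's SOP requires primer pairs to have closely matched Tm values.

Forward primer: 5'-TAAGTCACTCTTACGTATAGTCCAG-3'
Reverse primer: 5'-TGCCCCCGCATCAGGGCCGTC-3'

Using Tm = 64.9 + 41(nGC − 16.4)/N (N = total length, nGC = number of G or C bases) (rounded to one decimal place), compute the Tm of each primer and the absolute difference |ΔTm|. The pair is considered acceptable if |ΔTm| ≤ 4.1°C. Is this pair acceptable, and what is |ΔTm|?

Forward: G+C = 10, N = 25 → Tm = 64.9 + 41·(10 − 16.4)/25 = 54.4°C.
Reverse: G+C = 16, N = 21 → Tm = 64.9 + 41·(16 − 16.4)/21 = 64.1°C.
|ΔTm| = |54.4 − 64.1| = 9.7°C, > 4.1°C.

|ΔTm| = 9.7°C; the pair is not acceptable.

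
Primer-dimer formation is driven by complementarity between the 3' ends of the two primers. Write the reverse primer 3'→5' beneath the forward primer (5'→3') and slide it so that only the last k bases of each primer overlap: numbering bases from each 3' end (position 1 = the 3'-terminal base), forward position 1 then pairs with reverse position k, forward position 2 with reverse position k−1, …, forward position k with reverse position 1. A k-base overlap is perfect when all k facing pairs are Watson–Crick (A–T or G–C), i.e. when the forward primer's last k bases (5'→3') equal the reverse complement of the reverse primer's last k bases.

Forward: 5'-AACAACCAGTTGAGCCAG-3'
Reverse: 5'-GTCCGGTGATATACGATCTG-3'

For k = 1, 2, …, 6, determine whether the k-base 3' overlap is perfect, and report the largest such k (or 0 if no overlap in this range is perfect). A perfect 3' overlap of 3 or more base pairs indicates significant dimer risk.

Last 6 bases (5'→3') — forward …AGCCAG, reverse …GATCTG.
Reverse complement of the reverse primer's last 6 bases: CAGATC; its first k bases are the reverse complement of the reverse primer's last k bases, so a perfect k-base overlap needs the forward primer's last k bases to equal them.
Comparing (forward last k vs required): k=1: G vs C ✗; k=2: AG vs CA ✗; k=3: CAG vs CAG ✓; k=4: CCAG vs CAGA ✗; k=5: GCCAG vs CAGAT ✗; k=6: AGCCAG vs CAGATC ✗.
Only k = 3 is perfect, so the longest perfect 3' overlap is 3.

Longest perfect overlap: 3 complementary base pairs; significant dimer risk (threshold 3).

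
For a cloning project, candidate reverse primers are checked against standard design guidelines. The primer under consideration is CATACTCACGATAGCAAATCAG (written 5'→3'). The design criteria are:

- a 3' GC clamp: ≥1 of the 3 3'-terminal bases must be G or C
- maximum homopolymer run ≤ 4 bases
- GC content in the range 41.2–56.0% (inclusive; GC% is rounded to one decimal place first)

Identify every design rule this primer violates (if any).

Fails: GC content.

Base counts: A=9, T=4, G=3, C=6 (length 22).
GC clamp: 3' end CAG has 2 G/C ✓
homopolymer run: longest run = 3 ✓
GC content: GC 9/22 = 40.9%, outside 41.2–56.0% ✗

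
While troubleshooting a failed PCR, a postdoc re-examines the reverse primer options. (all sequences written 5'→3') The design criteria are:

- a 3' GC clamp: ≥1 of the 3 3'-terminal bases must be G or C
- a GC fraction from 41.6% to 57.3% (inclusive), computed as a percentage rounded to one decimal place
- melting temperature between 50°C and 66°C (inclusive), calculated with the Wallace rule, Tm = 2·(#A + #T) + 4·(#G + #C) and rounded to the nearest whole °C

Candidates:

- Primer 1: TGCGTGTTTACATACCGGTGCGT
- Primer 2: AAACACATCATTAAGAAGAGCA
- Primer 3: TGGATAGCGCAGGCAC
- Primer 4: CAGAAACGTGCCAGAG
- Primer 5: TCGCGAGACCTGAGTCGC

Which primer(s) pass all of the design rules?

Primer 4 only.

Primer 1 (23 nt, A=3 T=8 G=7 C=5): 3' end CGT has 2 G/C ✓; GC 12/23 = 52.2% ✓; Tm = 2·11 + 4·12 = 70°C, outside 50–66°C ✗ — fails.
Primer 2 (22 nt, A=12 T=3 G=3 C=4): 3' end GCA has 2 G/C ✓; GC 7/22 = 31.8%, outside 41.6–57.3% ✗; Tm = 2·15 + 4·7 = 58°C ✓ — fails.
Primer 3 (16 nt, A=4 T=2 G=6 C=4): 3' end CAC has 2 G/C ✓; GC 10/16 = 62.5%, outside 41.6–57.3% ✗; Tm = 2·6 + 4·10 = 52°C ✓ — fails.
Primer 4 (16 nt, A=6 T=1 G=5 C=4): 3' end GAG has 2 G/C ✓; GC 9/16 = 56.3% ✓; Tm = 2·7 + 4·9 = 50°C ✓ — passes.
Primer 5 (18 nt, A=3 T=3 G=6 C=6): 3' end CGC has 3 G/C ✓; GC 12/18 = 66.7%, outside 41.6–57.3% ✗; Tm = 2·6 + 4·12 = 60°C ✓ — fails.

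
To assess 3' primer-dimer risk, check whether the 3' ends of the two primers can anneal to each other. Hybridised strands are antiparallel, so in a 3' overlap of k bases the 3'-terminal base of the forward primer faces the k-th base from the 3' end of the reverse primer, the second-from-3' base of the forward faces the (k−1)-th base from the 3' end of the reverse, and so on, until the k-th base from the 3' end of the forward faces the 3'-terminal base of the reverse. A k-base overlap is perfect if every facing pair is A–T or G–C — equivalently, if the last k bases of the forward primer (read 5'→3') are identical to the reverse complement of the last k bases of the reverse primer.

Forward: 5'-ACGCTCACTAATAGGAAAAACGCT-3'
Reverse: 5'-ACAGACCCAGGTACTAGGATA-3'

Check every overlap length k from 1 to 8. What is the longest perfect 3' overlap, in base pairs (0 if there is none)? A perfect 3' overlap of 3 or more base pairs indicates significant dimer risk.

Longest perfect overlap: 1 complementary base pair; below the dimer-risk threshold (threshold 3).

Last 8 bases (5'→3') — forward …AAAACGCT, reverse …CTAGGATA.
Reverse complement of the reverse primer's last 8 bases: TATCCTAG; its first k bases are the reverse complement of the reverse primer's last k bases, so a perfect k-base overlap needs the forward primer's last k bases to equal them.
Comparing (forward last k vs required): k=1: T vs T ✓; k=2: CT vs TA ✗; k=3: GCT vs TAT ✗; k=4: CGCT vs TATC ✗; k=5: ACGCT vs TATCC ✗; k=6: AACGCT vs TATCCT ✗; k=7: AAACGCT vs TATCCTA ✗; k=8: AAAACGCT vs TATCCTAG ✗.
Only k = 1 is perfect, so the longest perfect 3' overlap is 1.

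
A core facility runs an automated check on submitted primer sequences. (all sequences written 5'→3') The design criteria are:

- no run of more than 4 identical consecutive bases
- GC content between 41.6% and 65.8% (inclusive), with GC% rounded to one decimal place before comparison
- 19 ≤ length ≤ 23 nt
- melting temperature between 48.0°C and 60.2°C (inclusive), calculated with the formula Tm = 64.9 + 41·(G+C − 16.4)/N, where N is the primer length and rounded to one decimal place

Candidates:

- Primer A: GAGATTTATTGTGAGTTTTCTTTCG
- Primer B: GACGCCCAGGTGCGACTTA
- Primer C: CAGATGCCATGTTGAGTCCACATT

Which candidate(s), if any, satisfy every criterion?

Primer A (25 nt, A=4 T=13 G=6 C=2): longest run = 4 ✓; GC 8/25 = 32.0%, outside 41.6–65.8% ✗; length 25, outside 19–23 ✗; Tm = 64.9 + 41·(8 − 16.4)/25 = 51.1°C ✓ — fails.
Primer B (19 nt, A=4 T=3 G=6 C=6): longest run = 3 ✓; GC 12/19 = 63.2% ✓; length 19 ✓; Tm = 64.9 + 41·(12 − 16.4)/19 = 55.4°C ✓ — passes.
Primer C (24 nt, A=6 T=7 G=5 C=6): longest run = 2 ✓; GC 11/24 = 45.8% ✓; length 24, outside 19–23 ✗; Tm = 64.9 + 41·(11 − 16.4)/24 = 55.7°C ✓ — fails.

Primer B only.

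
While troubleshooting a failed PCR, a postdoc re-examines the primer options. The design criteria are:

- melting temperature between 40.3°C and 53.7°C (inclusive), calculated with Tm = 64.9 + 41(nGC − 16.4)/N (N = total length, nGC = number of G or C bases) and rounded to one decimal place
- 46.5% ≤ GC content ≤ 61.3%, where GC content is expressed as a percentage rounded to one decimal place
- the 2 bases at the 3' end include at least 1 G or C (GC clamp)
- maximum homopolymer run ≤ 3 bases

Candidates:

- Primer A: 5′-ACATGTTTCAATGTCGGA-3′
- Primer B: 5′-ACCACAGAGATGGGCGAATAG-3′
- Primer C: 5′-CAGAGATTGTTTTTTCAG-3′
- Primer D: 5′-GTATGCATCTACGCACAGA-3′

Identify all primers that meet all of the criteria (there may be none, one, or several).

Primer A (18 nt, A=5 T=6 G=4 C=3): Tm = 64.9 + 41·(7 − 16.4)/18 = 43.5°C ✓; GC 7/18 = 38.9%, outside 46.5–61.3% ✗; 3' end GA has 1 G/C ✓; longest run = 3 ✓ — fails.
Primer B (21 nt, A=8 T=2 G=7 C=4): Tm = 64.9 + 41·(11 − 16.4)/21 = 54.4°C, outside 40.3–53.7°C ✗; GC 11/21 = 52.4% ✓; 3' end AG has 1 G/C ✓; longest run = 3 ✓ — fails.
Primer C (18 nt, A=4 T=8 G=4 C=2): Tm = 64.9 + 41·(6 − 16.4)/18 = 41.2°C ✓; GC 6/18 = 33.3%, outside 46.5–61.3% ✗; 3' end AG has 1 G/C ✓; longest run = 6, exceeds 3 ✗ — fails.
Primer D (19 nt, A=6 T=4 G=4 C=5): Tm = 64.9 + 41·(9 − 16.4)/19 = 48.9°C ✓; GC 9/19 = 47.4% ✓; 3' end GA has 1 G/C ✓; longest run = 1 ✓ — passes.

Primer D only.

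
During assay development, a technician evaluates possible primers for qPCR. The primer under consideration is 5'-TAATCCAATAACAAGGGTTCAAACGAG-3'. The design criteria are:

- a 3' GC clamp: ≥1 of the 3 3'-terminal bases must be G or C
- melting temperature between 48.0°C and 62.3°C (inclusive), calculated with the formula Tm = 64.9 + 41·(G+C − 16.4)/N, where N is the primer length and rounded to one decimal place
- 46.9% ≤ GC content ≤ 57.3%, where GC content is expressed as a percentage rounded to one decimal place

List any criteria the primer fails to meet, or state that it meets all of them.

Fails: GC content.

Base counts: A=12, T=5, G=5, C=5 (length 27).
GC clamp: 3' end GAG has 2 G/C ✓
Tm: Tm = 64.9 + 41·(10 − 16.4)/27 = 55.2°C ✓
GC content: GC 10/27 = 37.0%, outside 46.9–57.3% ✗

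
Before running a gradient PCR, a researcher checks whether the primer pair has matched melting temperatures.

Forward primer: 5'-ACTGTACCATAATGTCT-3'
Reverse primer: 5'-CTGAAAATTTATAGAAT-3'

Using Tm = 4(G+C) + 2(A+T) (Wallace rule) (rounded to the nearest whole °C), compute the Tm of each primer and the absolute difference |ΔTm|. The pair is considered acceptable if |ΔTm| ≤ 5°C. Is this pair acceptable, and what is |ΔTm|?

|ΔTm| = 6°C; the pair is not acceptable.

Forward: A=5 T=6 G=2 C=4 → Tm = 2·11 + 4·6 = 46°C.
Reverse: A=8 T=6 G=2 C=1 → Tm = 2·14 + 4·3 = 40°C.
|ΔTm| = |46 − 40| = 6°C, > 5°C.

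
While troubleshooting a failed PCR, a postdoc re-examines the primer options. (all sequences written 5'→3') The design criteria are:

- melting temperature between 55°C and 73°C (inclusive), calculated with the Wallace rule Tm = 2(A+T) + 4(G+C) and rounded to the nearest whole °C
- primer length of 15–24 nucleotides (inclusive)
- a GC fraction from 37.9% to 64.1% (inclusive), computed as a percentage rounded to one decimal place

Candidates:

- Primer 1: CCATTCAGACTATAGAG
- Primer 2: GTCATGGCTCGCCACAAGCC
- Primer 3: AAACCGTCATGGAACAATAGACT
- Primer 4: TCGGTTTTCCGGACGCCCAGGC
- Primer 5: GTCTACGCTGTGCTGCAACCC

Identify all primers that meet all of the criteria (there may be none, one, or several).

Primer 1 (17 nt, A=6 T=4 G=3 C=4): Tm = 2·10 + 4·7 = 48°C, outside 55–73°C ✗; length 17 ✓; GC 7/17 = 41.2% ✓ — fails.
Primer 2 (20 nt, A=4 T=3 G=5 C=8): Tm = 2·7 + 4·13 = 66°C ✓; length 20 ✓; GC 13/20 = 65.0%, outside 37.9–64.1% ✗ — fails.
Primer 3 (23 nt, A=10 T=4 G=4 C=5): Tm = 2·14 + 4·9 = 64°C ✓; length 23 ✓; GC 9/23 = 39.1% ✓ — passes.
Primer 4 (22 nt, A=2 T=5 G=7 C=8): Tm = 2·7 + 4·15 = 74°C, outside 55–73°C ✗; length 22 ✓; GC 15/22 = 68.2%, outside 37.9–64.1% ✗ — fails.
Primer 5 (21 nt, A=3 T=5 G=5 C=8): Tm = 2·8 + 4·13 = 68°C ✓; length 21 ✓; GC 13/21 = 61.9% ✓ — passes.

Primer 3 and Primer 5.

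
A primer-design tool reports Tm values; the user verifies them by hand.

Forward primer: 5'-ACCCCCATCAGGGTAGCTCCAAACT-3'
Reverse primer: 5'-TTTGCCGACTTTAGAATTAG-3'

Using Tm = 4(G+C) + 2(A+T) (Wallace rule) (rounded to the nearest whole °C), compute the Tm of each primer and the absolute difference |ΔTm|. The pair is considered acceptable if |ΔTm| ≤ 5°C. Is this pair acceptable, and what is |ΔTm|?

|ΔTm| = 24°C; the pair is not acceptable.

Forward: A=7 T=4 G=4 C=10 → Tm = 2·11 + 4·14 = 78°C.
Reverse: A=5 T=8 G=4 C=3 → Tm = 2·13 + 4·7 = 54°C.
|ΔTm| = |78 − 54| = 24°C, > 5°C.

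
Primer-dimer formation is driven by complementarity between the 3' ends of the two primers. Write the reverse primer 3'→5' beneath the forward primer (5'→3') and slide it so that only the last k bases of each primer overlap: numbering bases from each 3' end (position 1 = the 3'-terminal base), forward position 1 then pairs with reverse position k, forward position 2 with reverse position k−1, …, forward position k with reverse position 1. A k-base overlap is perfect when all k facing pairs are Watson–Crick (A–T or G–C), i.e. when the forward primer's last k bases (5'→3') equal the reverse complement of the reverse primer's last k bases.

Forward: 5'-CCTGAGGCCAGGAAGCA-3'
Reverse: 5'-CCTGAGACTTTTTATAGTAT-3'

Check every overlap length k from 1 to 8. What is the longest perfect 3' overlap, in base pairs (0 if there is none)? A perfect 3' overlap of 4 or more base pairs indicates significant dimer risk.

Longest perfect overlap: 1 complementary base pair; below the dimer-risk threshold (threshold 4).

Last 8 bases (5'→3') — forward …AGGAAGCA, reverse …TATAGTAT.
Reverse complement of the reverse primer's last 8 bases: ATACTATA; its first k bases are the reverse complement of the reverse primer's last k bases, so a perfect k-base overlap needs the forward primer's last k bases to equal them.
Comparing (forward last k vs required): k=1: A vs A ✓; k=2: CA vs AT ✗; k=3: GCA vs ATA ✗; k=4: AGCA vs ATAC ✗; k=5: AAGCA vs ATACT ✗; k=6: GAAGCA vs ATACTA ✗; k=7: GGAAGCA vs ATACTAT ✗; k=8: AGGAAGCA vs ATACTATA ✗.
Only k = 1 is perfect, so the longest perfect 3' overlap is 1.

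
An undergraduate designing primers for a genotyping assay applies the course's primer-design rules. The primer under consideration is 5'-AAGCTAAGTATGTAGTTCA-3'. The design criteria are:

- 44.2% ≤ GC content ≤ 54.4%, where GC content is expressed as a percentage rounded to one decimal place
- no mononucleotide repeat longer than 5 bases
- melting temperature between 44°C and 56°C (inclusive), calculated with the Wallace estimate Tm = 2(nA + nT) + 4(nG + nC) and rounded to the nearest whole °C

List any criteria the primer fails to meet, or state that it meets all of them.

Fails: GC content.

Base counts: A=7, T=6, G=4, C=2 (length 19).
GC content: GC 6/19 = 31.6%, outside 44.2–54.4% ✗
homopolymer run: longest run = 2 ✓
Tm: Tm = 2·13 + 4·6 = 50°C ✓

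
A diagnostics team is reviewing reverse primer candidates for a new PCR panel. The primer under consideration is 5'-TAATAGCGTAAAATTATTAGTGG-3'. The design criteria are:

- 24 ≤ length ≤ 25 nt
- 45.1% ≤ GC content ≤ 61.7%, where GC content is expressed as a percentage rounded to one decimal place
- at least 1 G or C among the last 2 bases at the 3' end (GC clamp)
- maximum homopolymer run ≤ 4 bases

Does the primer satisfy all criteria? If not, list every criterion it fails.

Fails: length, GC content.

Base counts: A=9, T=8, G=5, C=1 (length 23).
length: length 23, outside 24–25 ✗
GC content: GC 6/23 = 26.1%, outside 45.1–61.7% ✗
GC clamp: 3' end GG has 2 G/C ✓
homopolymer run: longest run = 4 ✓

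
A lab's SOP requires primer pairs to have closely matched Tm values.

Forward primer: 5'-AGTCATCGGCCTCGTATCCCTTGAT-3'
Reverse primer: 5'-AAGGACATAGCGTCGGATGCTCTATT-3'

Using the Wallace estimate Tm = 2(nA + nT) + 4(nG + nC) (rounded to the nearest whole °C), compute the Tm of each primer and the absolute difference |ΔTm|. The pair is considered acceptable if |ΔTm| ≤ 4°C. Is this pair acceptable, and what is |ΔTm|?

|ΔTm| = 0°C; the pair is acceptable.

Forward: A=4 T=8 G=5 C=8 → Tm = 2·12 + 4·13 = 76°C.
Reverse: A=7 T=7 G=7 C=5 → Tm = 2·14 + 4·12 = 76°C.
|ΔTm| = |76 − 76| = 0°C, ≤ 4°C.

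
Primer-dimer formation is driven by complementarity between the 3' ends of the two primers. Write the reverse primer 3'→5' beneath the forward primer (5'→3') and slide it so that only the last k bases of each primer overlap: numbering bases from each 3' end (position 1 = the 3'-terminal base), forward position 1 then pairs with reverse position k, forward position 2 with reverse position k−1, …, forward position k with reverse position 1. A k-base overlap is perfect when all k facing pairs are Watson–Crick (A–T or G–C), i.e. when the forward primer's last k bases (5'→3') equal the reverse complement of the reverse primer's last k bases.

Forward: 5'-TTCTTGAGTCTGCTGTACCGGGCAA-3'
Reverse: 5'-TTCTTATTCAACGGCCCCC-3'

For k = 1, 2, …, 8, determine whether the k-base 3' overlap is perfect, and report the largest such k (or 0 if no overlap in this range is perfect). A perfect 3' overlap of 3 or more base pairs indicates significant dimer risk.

Last 8 bases (5'→3') — forward …CCGGGCAA, reverse …CGGCCCCC.
Reverse complement of the reverse primer's last 8 bases: GGGGGCCG; its first k bases are the reverse complement of the reverse primer's last k bases, so a perfect k-base overlap needs the forward primer's last k bases to equal them.
Comparing (forward last k vs required): k=1: A vs G ✗; k=2: AA vs GG ✗; k=3: CAA vs GGG ✗; k=4: GCAA vs GGGG ✗; k=5: GGCAA vs GGGGG ✗; k=6: GGGCAA vs GGGGGC ✗; k=7: CGGGCAA vs GGGGGCC ✗; k=8: CCGGGCAA vs GGGGGCCG ✗.
No overlap length from 1 to 8 is perfect, so the longest perfect 3' overlap is 0.

Longest perfect overlap: 0 complementary base pairs; below the dimer-risk threshold (threshold 3).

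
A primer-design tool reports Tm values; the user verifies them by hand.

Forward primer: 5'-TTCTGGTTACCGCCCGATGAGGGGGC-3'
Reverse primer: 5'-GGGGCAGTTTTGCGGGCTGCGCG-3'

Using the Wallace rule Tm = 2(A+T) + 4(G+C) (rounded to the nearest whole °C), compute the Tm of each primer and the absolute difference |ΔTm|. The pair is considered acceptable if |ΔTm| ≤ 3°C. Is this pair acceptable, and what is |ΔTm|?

|ΔTm| = 6°C; the pair is not acceptable.

Forward: A=3 T=6 G=10 C=7 → Tm = 2·9 + 4·17 = 86°C.
Reverse: A=1 T=5 G=12 C=5 → Tm = 2·6 + 4·17 = 80°C.
|ΔTm| = |86 − 80| = 6°C, > 3°C.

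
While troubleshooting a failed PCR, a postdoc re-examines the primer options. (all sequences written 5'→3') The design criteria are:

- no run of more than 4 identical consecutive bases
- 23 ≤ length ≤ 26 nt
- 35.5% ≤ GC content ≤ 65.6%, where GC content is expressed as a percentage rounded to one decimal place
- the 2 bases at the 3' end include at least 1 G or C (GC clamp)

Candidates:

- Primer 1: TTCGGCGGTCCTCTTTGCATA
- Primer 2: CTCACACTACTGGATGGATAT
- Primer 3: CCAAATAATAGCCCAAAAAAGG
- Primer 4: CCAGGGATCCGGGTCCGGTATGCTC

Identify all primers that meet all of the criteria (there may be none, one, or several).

Primer 1 (21 nt, A=2 T=8 G=5 C=6): longest run = 3 ✓; length 21, outside 23–26 ✗; GC 11/21 = 52.4% ✓; 3' end TA has 0 G/C, need ≥1 ✗ — fails.
Primer 2 (21 nt, A=6 T=6 G=4 C=5): longest run = 2 ✓; length 21, outside 23–26 ✗; GC 9/21 = 42.9% ✓; 3' end AT has 0 G/C, need ≥1 ✗ — fails.
Primer 3 (22 nt, A=12 T=2 G=3 C=5): longest run = 6, exceeds 4 ✗; length 22, outside 23–26 ✗; GC 8/22 = 36.4% ✓; 3' end GG has 2 G/C ✓ — fails.
Primer 4 (25 nt, A=3 T=5 G=9 C=8): longest run = 3 ✓; length 25 ✓; GC 17/25 = 68.0%, outside 35.5–65.6% ✗; 3' end TC has 1 G/C ✓ — fails.

None of the candidates satisfy all criteria.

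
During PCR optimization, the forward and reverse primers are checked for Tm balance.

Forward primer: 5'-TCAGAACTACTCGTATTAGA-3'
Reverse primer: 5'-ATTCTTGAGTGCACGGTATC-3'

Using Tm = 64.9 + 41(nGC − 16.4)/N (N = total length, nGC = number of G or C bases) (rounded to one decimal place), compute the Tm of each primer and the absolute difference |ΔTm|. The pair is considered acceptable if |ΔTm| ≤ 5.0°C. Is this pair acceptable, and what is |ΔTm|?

|ΔTm| = 4.1°C; the pair is acceptable.

Forward: G+C = 7, N = 20 → Tm = 64.9 + 41·(7 − 16.4)/20 = 45.6°C.
Reverse: G+C = 9, N = 20 → Tm = 64.9 + 41·(9 − 16.4)/20 = 49.7°C.
|ΔTm| = |45.6 − 49.7| = 4.1°C, ≤ 5.0°C.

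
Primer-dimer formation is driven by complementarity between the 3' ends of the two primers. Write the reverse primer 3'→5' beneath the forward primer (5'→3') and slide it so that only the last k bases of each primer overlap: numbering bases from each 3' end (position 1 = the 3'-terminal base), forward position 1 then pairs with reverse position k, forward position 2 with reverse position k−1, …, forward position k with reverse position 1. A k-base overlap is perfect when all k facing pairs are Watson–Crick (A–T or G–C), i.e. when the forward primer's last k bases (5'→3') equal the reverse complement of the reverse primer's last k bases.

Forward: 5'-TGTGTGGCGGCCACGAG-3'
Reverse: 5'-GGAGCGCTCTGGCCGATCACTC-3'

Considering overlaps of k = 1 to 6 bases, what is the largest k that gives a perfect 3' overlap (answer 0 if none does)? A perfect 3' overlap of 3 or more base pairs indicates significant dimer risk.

Last 6 bases (5'→3') — forward …CACGAG, reverse …TCACTC.
Reverse complement of the reverse primer's last 6 bases: GAGTGA; its first k bases are the reverse complement of the reverse primer's last k bases, so a perfect k-base overlap needs the forward primer's last k bases to equal them.
Comparing (forward last k vs required): k=1: G vs G ✓; k=2: AG vs GA ✗; k=3: GAG vs GAG ✓; k=4: CGAG vs GAGT ✗; k=5: ACGAG vs GAGTG ✗; k=6: CACGAG vs GAGTGA ✗.
Perfect overlaps at k = 1, 3; the largest is 3.

Longest perfect overlap: 3 complementary base pairs; significant dimer risk (threshold 3).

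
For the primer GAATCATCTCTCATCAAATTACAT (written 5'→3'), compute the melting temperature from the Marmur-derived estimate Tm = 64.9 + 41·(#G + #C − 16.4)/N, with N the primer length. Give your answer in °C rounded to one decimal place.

48.8°C

Base counts: A=9, T=8, G=1, C=6; G+C = 7, N = 24.
Tm = 64.9 + 41·(7 − 16.4)/24 = 64.9 + -385.40/24 = 48.8°C.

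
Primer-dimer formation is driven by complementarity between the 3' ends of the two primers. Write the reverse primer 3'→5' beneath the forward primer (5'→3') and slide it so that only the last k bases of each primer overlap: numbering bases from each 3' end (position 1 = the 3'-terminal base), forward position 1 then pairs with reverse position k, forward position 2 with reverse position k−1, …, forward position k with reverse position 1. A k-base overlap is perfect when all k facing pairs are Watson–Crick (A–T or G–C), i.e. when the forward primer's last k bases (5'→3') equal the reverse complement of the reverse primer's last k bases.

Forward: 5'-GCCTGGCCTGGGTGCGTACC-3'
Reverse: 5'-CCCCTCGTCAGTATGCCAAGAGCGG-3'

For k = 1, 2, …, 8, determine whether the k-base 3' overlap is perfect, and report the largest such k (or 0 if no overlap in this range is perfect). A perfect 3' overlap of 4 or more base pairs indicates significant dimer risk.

Last 8 bases (5'→3') — forward …TGCGTACC, reverse …AAGAGCGG.
Reverse complement of the reverse primer's last 8 bases: CCGCTCTT; its first k bases are the reverse complement of the reverse primer's last k bases, so a perfect k-base overlap needs the forward primer's last k bases to equal them.
Comparing (forward last k vs required): k=1: C vs C ✓; k=2: CC vs CC ✓; k=3: ACC vs CCG ✗; k=4: TACC vs CCGC ✗; k=5: GTACC vs CCGCT ✗; k=6: CGTACC vs CCGCTC ✗; k=7: GCGTACC vs CCGCTCT ✗; k=8: TGCGTACC vs CCGCTCTT ✗.
Perfect overlaps at k = 1, 2; the largest is 2.

Longest perfect overlap: 2 complementary base pairs; below the dimer-risk threshold (threshold 4).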